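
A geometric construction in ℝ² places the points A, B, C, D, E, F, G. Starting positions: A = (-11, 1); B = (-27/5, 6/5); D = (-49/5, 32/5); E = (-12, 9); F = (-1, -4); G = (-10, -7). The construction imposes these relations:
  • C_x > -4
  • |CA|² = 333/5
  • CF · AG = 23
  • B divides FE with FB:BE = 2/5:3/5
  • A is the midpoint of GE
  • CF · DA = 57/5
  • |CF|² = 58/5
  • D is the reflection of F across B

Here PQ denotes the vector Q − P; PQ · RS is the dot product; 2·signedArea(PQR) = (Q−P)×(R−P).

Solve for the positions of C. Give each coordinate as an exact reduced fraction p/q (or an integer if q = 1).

1. C_x = -16/5  [CF · DA = 57/5 ∩ CF · AG = 23]
2. C_y = -7/5  [CF · DA = 57/5 ∩ CF · AG = 23]
   → C = (-16/5, -7/5)

C = (-16/5, -7/5)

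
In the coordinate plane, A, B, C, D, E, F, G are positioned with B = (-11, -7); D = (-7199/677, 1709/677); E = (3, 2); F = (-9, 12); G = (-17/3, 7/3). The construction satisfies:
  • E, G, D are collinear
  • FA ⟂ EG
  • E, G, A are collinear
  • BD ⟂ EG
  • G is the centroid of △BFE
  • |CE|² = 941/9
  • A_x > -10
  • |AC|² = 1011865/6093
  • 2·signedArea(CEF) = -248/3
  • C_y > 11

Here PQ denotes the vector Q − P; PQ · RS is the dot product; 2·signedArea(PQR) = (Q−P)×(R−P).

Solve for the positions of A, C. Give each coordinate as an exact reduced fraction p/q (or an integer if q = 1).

A = (-6341/677, 1676/677)
C = (-1/3, 35/3)

1. A_x = -6341/677  [E, G, A are collinear ∩ FA ⟂ EG]
2. A_y = 1676/677  [E, G, A are collinear ∩ FA ⟂ EG]
   → A = (-6341/677, 1676/677)
3. C_x = -1/3  [line -10·x + -12·y + 410/3 = 0 ∩ |CE|² = 941/9]
4. C_y = 35/3  [line -10·x + -12·y + 410/3 = 0 ∩ |CE|² = 941/9]
   → C = (-1/3, 35/3)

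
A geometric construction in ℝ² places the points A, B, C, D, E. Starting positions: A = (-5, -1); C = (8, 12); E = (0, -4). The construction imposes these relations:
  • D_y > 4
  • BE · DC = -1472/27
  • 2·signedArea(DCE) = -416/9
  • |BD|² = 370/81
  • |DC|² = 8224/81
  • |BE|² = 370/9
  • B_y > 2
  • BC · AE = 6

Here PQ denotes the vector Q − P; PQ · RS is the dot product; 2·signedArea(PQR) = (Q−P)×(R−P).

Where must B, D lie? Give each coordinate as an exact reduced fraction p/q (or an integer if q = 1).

1. B_x = 1  [line -5·x + 3·y + -2 = 0 ∩ |BE|² = 370/9]
2. B_y = 7/3  [line -5·x + 3·y + -2 = 0 ∩ |BE|² = 370/9]
   → B = (1, 7/3)
3. D_x = 4/3  [2·signedArea(DCE) = -416/9 ∩ BE · DC = -1472/27]
4. D_y = 40/9  [2·signedArea(DCE) = -416/9 ∩ BE · DC = -1472/27]
   → D = (4/3, 40/9)

B = (1, 7/3)
D = (4/3, 40/9)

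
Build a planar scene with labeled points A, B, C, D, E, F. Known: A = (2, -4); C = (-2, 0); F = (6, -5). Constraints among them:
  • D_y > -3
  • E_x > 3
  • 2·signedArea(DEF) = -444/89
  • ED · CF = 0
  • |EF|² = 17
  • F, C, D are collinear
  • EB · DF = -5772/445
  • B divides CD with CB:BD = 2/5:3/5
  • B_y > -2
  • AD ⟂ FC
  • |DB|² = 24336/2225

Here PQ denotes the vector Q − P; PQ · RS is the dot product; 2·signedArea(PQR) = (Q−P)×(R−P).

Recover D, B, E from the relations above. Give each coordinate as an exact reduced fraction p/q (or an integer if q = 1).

B = (-58/445, -104/89)
D = (238/89, -260/89)
E = (298/89, -164/89)

1. D_x = 238/89  [F, C, D are collinear ∩ AD ⟂ FC]
2. D_y = -260/89  [F, C, D are collinear ∩ AD ⟂ FC]
   → D = (238/89, -260/89)
3. B_x = -58/445  [B divides CD with CB:BD = 2/5:3/5]
4. B_y = -104/89  [B divides CD with CB:BD = 2/5:3/5]
   → B = (-58/445, -104/89)
5. E_x = 298/89  [ED · CF = 0 ∩ 2·signedArea(DEF) = -444/89]
6. E_y = -164/89  [ED · CF = 0 ∩ 2·signedArea(DEF) = -444/89]
   → E = (298/89, -164/89)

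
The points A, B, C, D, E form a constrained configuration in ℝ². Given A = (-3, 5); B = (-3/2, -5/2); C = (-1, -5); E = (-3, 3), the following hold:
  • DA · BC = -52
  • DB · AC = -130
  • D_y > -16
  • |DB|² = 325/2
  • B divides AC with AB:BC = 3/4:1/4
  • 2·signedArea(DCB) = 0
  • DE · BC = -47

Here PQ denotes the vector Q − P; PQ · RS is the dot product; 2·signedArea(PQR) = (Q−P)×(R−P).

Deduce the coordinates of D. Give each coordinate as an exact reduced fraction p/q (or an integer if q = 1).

1. D_x = 1  [2·signedArea(DCB) = 0 ∩ DE · BC = -47]
2. D_y = -15  [2·signedArea(DCB) = 0 ∩ DE · BC = -47]
   → D = (1, -15)

D = (1, -15)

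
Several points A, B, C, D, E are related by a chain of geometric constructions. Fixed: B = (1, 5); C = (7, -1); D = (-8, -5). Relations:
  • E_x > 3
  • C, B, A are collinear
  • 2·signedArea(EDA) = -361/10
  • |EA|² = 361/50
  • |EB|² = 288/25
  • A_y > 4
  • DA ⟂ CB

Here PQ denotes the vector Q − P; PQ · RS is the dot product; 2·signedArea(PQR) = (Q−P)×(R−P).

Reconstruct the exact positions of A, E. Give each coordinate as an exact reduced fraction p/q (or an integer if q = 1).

1. A_x = 3/2  [C, B, A are collinear ∩ DA ⟂ CB]
2. A_y = 9/2  [C, B, A are collinear ∩ DA ⟂ CB]
   → A = (3/2, 9/2)
3. E_x = 17/5  [line -19/2·x + 19/2·y + 38/5 = 0 ∩ |EB|² = 288/25]
4. E_y = 13/5  [line -19/2·x + 19/2·y + 38/5 = 0 ∩ |EB|² = 288/25]
   → E = (17/5, 13/5)

A = (3/2, 9/2)
E = (17/5, 13/5)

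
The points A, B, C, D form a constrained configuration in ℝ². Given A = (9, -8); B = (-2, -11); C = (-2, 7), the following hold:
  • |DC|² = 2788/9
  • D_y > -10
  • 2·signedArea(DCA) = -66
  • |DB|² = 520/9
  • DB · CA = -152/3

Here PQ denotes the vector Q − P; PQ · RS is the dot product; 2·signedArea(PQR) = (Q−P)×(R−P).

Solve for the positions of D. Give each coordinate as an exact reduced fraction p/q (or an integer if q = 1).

D = (16/3, -9)

1. D_x = 16/3  [DB · CA = -152/3 ∩ 2·signedArea(DCA) = -66]
2. D_y = -9  [DB · CA = -152/3 ∩ 2·signedArea(DCA) = -66]
   → D = (16/3, -9)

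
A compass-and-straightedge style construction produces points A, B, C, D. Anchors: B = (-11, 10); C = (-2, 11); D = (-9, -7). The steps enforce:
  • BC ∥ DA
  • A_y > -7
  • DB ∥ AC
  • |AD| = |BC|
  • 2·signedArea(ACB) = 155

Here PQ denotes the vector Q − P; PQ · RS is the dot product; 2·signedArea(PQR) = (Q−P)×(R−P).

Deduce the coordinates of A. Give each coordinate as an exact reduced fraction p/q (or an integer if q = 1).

1. A_x = 0  [DB ∥ AC ∩ BC ∥ DA]
2. A_y = -6  [DB ∥ AC ∩ BC ∥ DA]
   → A = (0, -6)

A = (0, -6)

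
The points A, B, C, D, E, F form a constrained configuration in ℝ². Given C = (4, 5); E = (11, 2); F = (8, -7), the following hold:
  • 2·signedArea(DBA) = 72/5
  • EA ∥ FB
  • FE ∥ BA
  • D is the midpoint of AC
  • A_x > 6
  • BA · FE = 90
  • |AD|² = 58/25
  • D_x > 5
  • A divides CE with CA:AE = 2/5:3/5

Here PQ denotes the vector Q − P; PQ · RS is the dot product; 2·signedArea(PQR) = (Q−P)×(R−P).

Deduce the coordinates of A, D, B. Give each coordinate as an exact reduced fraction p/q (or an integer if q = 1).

1. A_x = 34/5  [A divides CE with CA:AE = 2/5:3/5]
2. A_y = 19/5  [A divides CE with CA:AE = 2/5:3/5]
   → A = (34/5, 19/5)
3. D_x = 27/5  [D is the midpoint of AC]
4. D_y = 22/5  [D is the midpoint of AC]
   → D = (27/5, 22/5)
5. B_x = 19/5  [FE ∥ BA ∩ EA ∥ FB]
6. B_y = -26/5  [FE ∥ BA ∩ EA ∥ FB]
   → B = (19/5, -26/5)

A = (34/5, 19/5)
B = (19/5, -26/5)
D = (27/5, 22/5)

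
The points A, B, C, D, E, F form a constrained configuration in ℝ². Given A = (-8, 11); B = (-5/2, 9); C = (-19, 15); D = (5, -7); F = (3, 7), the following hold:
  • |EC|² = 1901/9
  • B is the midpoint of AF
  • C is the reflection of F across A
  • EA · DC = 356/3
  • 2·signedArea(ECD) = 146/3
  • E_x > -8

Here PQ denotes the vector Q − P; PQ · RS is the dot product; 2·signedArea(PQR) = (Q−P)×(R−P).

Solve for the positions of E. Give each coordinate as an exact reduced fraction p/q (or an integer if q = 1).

1. E_x = -22/3  [2·signedArea(ECD) = 146/3 ∩ EA · DC = 356/3]
2. E_y = 19/3  [2·signedArea(ECD) = 146/3 ∩ EA · DC = 356/3]
   → E = (-22/3, 19/3)

E = (-22/3, 19/3)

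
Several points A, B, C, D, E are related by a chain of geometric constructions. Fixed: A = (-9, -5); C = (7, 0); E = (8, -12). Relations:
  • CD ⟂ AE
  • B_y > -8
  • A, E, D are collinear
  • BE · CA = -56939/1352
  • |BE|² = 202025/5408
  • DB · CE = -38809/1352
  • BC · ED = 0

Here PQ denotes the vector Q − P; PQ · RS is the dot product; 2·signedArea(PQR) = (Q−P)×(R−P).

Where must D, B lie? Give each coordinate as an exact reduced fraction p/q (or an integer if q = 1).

1. D_x = 987/338  [A, E, D are collinear ∩ CD ⟂ AE]
2. D_y = -3349/338  [A, E, D are collinear ∩ CD ⟂ AE]
   → D = (987/338, -3349/338)
3. B_x = 5327/1352  [BC · ED = 0 ∩ DB · CE = -38809/1352]
4. B_y = -10047/1352  [BC · ED = 0 ∩ DB · CE = -38809/1352]
   → B = (5327/1352, -10047/1352)

B = (5327/1352, -10047/1352)
D = (987/338, -3349/338)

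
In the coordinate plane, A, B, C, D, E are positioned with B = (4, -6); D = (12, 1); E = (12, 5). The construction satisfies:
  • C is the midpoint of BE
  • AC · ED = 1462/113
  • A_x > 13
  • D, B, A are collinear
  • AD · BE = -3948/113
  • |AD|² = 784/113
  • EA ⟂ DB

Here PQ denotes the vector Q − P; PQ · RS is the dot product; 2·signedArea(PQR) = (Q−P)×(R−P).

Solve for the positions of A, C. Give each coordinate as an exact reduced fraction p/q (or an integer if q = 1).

A = (1580/113, 309/113)
C = (8, -1/2)

1. A_x = 1580/113  [D, B, A are collinear ∩ EA ⟂ DB]
2. A_y = 309/113  [D, B, A are collinear ∩ EA ⟂ DB]
   → A = (1580/113, 309/113)
3. C_x = 8  [C is the midpoint of BE]
4. C_y = -1/2  [C is the midpoint of BE]
   → C = (8, -1/2)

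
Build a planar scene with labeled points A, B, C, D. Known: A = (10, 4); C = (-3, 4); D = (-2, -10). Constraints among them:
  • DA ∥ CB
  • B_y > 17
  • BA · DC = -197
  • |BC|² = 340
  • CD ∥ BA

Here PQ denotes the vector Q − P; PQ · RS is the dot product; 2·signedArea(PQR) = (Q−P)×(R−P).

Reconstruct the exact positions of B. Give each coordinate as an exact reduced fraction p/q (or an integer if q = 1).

B = (9, 18)

1. B_x = 9  [CD ∥ BA ∩ DA ∥ CB]
2. B_y = 18  [CD ∥ BA ∩ DA ∥ CB]
   → B = (9, 18)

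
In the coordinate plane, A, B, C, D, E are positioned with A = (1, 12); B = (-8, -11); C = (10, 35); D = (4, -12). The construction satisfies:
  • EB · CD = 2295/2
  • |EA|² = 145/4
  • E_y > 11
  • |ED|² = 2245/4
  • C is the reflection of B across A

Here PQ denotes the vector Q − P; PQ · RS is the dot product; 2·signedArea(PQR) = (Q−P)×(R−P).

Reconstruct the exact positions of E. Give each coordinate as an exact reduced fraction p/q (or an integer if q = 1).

1. E_x = 7  [line 6·x + 47·y + -1165/2 = 0 ∩ |ED|² = 2245/4]
2. E_y = 23/2  [line 6·x + 47·y + -1165/2 = 0 ∩ |ED|² = 2245/4]
   → E = (7, 23/2)

E = (7, 23/2)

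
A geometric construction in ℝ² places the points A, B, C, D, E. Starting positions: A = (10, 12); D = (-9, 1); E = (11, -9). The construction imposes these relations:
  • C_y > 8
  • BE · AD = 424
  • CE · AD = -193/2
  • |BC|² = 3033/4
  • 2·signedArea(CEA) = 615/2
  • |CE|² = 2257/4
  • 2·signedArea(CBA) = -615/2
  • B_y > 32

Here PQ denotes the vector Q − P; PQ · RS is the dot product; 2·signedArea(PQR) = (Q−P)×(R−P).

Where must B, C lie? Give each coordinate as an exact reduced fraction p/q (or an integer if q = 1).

B = (9, 33)
C = (-9/2, 9)

1. C_x = -9/2  [2·signedArea(CEA) = 615/2 ∩ CE · AD = -193/2]
2. C_y = 9  [2·signedArea(CEA) = 615/2 ∩ CE · AD = -193/2]
   → C = (-9/2, 9)
3. B_x = 9  [BE · AD = 424 ∩ 2·signedArea(CBA) = -615/2]
4. B_y = 33  [BE · AD = 424 ∩ 2·signedArea(CBA) = -615/2]
   → B = (9, 33)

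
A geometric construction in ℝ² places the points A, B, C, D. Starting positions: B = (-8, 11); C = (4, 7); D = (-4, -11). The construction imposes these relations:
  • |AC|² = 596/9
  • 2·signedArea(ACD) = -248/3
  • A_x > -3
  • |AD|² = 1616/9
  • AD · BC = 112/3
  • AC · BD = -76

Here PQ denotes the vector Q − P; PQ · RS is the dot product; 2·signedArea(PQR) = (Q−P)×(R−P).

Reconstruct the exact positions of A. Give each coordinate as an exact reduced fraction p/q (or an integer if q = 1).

A = (-8/3, 7/3)

1. A_x = -8/3  [AC · BD = -76 ∩ AD · BC = 112/3]
2. A_y = 7/3  [AC · BD = -76 ∩ AD · BC = 112/3]
   → A = (-8/3, 7/3)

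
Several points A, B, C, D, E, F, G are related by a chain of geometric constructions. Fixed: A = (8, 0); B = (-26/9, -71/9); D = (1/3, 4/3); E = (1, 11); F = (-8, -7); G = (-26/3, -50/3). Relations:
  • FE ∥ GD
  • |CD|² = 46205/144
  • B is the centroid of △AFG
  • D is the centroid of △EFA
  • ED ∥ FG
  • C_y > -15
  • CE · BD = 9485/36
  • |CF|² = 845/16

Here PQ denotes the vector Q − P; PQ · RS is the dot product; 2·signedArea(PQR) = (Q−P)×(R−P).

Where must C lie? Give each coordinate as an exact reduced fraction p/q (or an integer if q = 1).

C = (-17/2, -57/4)

1. C_x = -17/2  [line -29/9·x + -83/9·y + -5717/36 = 0 ∩ |CD|² = 46205/144]
2. C_y = -57/4  [line -29/9·x + -83/9·y + -5717/36 = 0 ∩ |CD|² = 46205/144]
   → C = (-17/2, -57/4)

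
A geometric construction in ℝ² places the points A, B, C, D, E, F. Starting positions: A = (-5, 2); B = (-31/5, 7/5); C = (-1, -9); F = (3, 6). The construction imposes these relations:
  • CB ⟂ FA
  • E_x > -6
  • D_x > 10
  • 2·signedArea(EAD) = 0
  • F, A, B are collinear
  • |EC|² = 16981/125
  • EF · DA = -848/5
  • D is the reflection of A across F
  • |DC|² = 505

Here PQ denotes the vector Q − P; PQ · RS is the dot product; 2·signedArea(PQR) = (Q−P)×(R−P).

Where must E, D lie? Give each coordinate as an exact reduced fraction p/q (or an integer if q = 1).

1. D_x = 11  [D is the reflection of A across F]
2. D_y = 10  [D is the reflection of A across F]
   → D = (11, 10)
3. E_x = -137/25  [2·signedArea(EAD) = 0 ∩ EF · DA = -848/5]
4. E_y = 44/25  [2·signedArea(EAD) = 0 ∩ EF · DA = -848/5]
   → E = (-137/25, 44/25)

D = (11, 10)
E = (-137/25, 44/25)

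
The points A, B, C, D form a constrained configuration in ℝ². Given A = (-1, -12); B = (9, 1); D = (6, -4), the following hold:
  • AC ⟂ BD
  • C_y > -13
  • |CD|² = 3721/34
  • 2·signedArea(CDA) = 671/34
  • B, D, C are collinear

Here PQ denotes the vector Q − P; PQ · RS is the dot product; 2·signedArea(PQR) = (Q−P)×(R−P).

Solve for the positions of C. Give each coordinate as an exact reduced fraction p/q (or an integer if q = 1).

1. C_x = 21/34  [B, D, C are collinear ∩ AC ⟂ BD]
2. C_y = -441/34  [B, D, C are collinear ∩ AC ⟂ BD]
   → C = (21/34, -441/34)

C = (21/34, -441/34)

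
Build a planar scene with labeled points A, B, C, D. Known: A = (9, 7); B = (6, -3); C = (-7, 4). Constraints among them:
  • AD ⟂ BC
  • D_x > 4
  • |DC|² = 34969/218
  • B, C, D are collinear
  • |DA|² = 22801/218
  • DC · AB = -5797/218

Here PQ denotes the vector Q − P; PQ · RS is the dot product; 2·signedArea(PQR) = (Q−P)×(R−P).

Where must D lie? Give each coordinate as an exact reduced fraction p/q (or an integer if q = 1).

D = (905/218, -437/218)

1. D_x = 905/218  [B, C, D are collinear ∩ AD ⟂ BC]
2. D_y = -437/218  [B, C, D are collinear ∩ AD ⟂ BC]
   → D = (905/218, -437/218)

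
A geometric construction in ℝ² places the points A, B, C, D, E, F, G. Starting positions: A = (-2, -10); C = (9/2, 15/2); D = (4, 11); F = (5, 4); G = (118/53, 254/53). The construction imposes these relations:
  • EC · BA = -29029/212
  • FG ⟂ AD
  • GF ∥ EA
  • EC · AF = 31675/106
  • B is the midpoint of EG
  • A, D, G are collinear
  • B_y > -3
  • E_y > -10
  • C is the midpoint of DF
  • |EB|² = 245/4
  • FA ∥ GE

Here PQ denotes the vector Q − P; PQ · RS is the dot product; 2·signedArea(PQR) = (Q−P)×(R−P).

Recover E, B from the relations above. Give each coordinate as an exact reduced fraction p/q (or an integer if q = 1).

B = (-135/106, -117/53)
E = (-253/53, -488/53)

1. E_x = -253/53  [GF ∥ EA ∩ FA ∥ GE]
2. E_y = -488/53  [GF ∥ EA ∩ FA ∥ GE]
   → E = (-253/53, -488/53)
3. B_x = -135/106  [B is the midpoint of EG]
4. B_y = -117/53  [B is the midpoint of EG]
   → B = (-135/106, -117/53)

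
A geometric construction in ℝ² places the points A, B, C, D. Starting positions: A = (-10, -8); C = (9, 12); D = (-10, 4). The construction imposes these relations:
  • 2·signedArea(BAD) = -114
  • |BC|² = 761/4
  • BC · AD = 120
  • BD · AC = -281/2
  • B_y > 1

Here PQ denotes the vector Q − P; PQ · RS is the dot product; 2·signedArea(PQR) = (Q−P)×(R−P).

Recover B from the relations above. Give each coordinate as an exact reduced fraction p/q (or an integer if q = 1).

1. B_x = -1/2  [2·signedArea(BAD) = -114 ∩ BC · AD = 120]
2. B_y = 2  [2·signedArea(BAD) = -114 ∩ BC · AD = 120]
   → B = (-1/2, 2)

B = (-1/2, 2)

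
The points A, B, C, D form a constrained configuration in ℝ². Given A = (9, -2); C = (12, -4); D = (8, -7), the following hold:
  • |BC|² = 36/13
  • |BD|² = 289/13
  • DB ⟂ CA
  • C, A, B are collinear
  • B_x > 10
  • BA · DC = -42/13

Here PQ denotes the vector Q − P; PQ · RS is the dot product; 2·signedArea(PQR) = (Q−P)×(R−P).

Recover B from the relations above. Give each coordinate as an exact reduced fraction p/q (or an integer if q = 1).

B = (138/13, -40/13)

1. B_x = 138/13  [C, A, B are collinear ∩ DB ⟂ CA]
2. B_y = -40/13  [C, A, B are collinear ∩ DB ⟂ CA]
   → B = (138/13, -40/13)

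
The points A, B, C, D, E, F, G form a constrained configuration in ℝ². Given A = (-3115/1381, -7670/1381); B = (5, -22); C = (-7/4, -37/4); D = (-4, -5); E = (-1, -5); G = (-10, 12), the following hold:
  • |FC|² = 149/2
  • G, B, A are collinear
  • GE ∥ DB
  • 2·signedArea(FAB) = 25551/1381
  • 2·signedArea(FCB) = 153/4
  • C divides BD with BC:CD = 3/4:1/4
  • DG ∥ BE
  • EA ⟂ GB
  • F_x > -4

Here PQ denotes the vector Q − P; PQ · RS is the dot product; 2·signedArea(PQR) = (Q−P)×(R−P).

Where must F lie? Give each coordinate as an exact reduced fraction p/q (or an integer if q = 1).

F = (-13/4, -3/4)

1. F_x = -13/4  [2·signedArea(FAB) = 25551/1381 ∩ 2·signedArea(FCB) = 153/4]
2. F_y = -3/4  [2·signedArea(FAB) = 25551/1381 ∩ 2·signedArea(FCB) = 153/4]
   → F = (-13/4, -3/4)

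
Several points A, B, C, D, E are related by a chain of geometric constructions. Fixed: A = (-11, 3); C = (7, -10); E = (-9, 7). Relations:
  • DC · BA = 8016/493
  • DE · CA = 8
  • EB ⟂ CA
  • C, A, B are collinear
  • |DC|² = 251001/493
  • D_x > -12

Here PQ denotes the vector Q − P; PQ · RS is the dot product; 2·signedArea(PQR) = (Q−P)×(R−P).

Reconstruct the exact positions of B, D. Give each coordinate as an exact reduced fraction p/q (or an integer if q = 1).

B = (-5711/493, 1687/493)
D = (-5567/493, 1583/493)

1. B_x = -5711/493  [C, A, B are collinear ∩ EB ⟂ CA]
2. B_y = 1687/493  [C, A, B are collinear ∩ EB ⟂ CA]
   → B = (-5711/493, 1687/493)
3. D_x = -5567/493  [line 18·x + -13·y + 245 = 0 ∩ |DC|² = 251001/493]
4. D_y = 1583/493  [line 18·x + -13·y + 245 = 0 ∩ |DC|² = 251001/493]
   → D = (-5567/493, 1583/493)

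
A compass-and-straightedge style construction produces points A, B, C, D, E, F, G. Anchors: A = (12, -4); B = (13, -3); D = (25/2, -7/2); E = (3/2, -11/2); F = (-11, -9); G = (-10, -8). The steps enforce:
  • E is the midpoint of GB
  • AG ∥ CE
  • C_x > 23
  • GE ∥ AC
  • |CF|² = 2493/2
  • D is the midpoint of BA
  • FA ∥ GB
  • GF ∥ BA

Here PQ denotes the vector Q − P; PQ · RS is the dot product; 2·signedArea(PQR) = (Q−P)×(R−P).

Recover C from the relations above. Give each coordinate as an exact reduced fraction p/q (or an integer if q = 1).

1. C_x = 47/2  [AG ∥ CE ∩ GE ∥ AC]
2. C_y = -3/2  [AG ∥ CE ∩ GE ∥ AC]
   → C = (47/2, -3/2)

C = (47/2, -3/2)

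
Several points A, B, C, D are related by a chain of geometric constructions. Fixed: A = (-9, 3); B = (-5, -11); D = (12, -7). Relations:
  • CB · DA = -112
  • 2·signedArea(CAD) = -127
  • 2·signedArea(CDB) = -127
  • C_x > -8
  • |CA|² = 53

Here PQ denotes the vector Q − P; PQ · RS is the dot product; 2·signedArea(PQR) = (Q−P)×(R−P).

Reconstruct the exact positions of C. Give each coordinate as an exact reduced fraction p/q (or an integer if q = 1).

C = (-7, -4)

1. C_x = -7  [2·signedArea(CDB) = -127 ∩ CB · DA = -112]
2. C_y = -4  [2·signedArea(CDB) = -127 ∩ CB · DA = -112]
   → C = (-7, -4)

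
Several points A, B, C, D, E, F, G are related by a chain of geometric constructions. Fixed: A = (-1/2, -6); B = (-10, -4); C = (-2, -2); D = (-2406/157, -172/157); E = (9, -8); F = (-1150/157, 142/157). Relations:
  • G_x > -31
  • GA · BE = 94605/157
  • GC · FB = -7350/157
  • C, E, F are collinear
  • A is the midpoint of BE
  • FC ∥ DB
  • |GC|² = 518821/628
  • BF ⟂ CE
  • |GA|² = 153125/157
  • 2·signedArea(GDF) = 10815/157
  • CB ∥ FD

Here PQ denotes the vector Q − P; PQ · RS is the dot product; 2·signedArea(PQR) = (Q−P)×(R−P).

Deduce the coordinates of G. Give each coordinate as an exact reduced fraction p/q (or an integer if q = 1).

1. G_x = -9467/314  [GA · BE = 94605/157 ∩ 2·signedArea(GDF) = 10815/157]
2. G_y = 598/157  [GA · BE = 94605/157 ∩ 2·signedArea(GDF) = 10815/157]
   → G = (-9467/314, 598/157)

G = (-9467/314, 598/157)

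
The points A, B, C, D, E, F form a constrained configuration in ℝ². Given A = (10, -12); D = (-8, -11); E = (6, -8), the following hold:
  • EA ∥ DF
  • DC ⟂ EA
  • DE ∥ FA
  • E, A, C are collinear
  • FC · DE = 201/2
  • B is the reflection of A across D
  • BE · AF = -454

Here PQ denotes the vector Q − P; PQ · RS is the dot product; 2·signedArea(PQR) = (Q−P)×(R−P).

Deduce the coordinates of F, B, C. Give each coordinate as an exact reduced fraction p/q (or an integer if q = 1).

1. F_x = -4  [DE ∥ FA ∩ EA ∥ DF]
2. F_y = -15  [DE ∥ FA ∩ EA ∥ DF]
   → F = (-4, -15)
3. B_x = -26  [B is the reflection of A across D]
4. B_y = -10  [B is the reflection of A across D]
   → B = (-26, -10)
5. C_x = 1/2  [E, A, C are collinear ∩ DC ⟂ EA]
6. C_y = -5/2  [E, A, C are collinear ∩ DC ⟂ EA]
   → C = (1/2, -5/2)

B = (-26, -10)
C = (1/2, -5/2)
F = (-4, -15)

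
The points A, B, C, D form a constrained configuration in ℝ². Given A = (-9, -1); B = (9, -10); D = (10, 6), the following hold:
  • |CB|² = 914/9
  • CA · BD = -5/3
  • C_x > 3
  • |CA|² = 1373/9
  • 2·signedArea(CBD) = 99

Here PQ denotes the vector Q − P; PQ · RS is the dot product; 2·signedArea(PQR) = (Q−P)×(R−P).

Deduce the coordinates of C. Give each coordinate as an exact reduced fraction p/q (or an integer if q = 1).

1. C_x = 10/3  [CA · BD = -5/3 ∩ 2·signedArea(CBD) = 99]
2. C_y = -5/3  [CA · BD = -5/3 ∩ 2·signedArea(CBD) = 99]
   → C = (10/3, -5/3)

C = (10/3, -5/3)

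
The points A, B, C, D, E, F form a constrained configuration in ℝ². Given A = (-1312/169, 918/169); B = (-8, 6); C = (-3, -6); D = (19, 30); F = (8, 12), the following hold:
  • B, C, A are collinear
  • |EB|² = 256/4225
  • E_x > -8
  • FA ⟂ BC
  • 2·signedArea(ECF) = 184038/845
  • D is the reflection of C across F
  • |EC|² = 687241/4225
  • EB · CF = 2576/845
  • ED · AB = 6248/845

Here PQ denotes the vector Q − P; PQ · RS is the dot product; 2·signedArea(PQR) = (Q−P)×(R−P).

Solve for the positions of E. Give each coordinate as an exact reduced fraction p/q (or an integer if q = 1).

1. E_x = -1336/169  [2·signedArea(ECF) = 184038/845 ∩ ED · AB = 6248/845]
2. E_y = 4878/845  [2·signedArea(ECF) = 184038/845 ∩ ED · AB = 6248/845]
   → E = (-1336/169, 4878/845)

E = (-1336/169, 4878/845)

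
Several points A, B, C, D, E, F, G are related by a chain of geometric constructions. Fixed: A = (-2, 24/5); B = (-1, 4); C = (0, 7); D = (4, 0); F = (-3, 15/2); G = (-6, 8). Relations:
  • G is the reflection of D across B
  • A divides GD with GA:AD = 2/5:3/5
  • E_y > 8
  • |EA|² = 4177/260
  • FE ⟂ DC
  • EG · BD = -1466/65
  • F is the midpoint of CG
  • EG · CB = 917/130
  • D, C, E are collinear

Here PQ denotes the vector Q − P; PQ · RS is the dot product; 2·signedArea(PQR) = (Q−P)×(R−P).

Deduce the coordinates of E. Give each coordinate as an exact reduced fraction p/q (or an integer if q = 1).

E = (-62/65, 1127/130)

1. E_x = -62/65  [D, C, E are collinear ∩ FE ⟂ DC]
2. E_y = 1127/130  [D, C, E are collinear ∩ FE ⟂ DC]
   → E = (-62/65, 1127/130)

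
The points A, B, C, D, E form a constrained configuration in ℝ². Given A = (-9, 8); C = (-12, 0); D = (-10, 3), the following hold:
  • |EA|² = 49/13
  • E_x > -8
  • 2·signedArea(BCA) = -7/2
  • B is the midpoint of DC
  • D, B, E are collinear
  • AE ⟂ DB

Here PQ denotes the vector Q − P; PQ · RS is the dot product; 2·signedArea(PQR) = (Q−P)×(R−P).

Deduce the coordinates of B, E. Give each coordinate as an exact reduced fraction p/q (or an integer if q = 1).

1. B_x = -11  [B is the midpoint of DC]
2. B_y = 3/2  [B is the midpoint of DC]
   → B = (-11, 3/2)
3. E_x = -96/13  [D, B, E are collinear ∩ AE ⟂ DB]
4. E_y = 90/13  [D, B, E are collinear ∩ AE ⟂ DB]
   → E = (-96/13, 90/13)

B = (-11, 3/2)
E = (-96/13, 90/13)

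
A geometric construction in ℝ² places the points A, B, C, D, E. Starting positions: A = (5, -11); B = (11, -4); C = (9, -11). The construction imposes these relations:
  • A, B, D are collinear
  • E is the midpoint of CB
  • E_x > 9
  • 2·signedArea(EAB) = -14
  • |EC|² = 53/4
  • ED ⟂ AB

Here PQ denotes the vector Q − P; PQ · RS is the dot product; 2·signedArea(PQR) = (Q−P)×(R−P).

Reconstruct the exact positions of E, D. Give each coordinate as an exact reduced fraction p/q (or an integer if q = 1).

1. E_x = 10  [E is the midpoint of CB]
2. E_y = -15/2  [E is the midpoint of CB]
   → E = (10, -15/2)
3. D_x = 752/85  [A, B, D are collinear ∩ ED ⟂ AB]
4. D_y = -1107/170  [A, B, D are collinear ∩ ED ⟂ AB]
   → D = (752/85, -1107/170)

D = (752/85, -1107/170)
E = (10, -15/2)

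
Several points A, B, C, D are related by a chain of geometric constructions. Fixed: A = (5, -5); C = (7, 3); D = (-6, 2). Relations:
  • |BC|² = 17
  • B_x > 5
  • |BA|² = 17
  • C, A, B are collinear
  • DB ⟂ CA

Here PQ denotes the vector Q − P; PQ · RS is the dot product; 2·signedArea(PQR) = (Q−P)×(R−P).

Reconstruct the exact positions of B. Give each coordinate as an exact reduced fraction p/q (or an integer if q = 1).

1. B_x = 6  [C, A, B are collinear ∩ DB ⟂ CA]
2. B_y = -1  [C, A, B are collinear ∩ DB ⟂ CA]
   → B = (6, -1)

B = (6, -1)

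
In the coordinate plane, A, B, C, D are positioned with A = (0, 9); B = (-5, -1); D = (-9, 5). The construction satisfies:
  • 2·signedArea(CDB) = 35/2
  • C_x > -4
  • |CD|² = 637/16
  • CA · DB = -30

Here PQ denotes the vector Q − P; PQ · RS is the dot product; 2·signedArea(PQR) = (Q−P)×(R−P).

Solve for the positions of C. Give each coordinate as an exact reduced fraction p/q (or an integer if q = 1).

C = (-15/4, 3/2)

1. C_x = -15/4  [2·signedArea(CDB) = 35/2 ∩ CA · DB = -30]
2. C_y = 3/2  [2·signedArea(CDB) = 35/2 ∩ CA · DB = -30]
   → C = (-15/4, 3/2)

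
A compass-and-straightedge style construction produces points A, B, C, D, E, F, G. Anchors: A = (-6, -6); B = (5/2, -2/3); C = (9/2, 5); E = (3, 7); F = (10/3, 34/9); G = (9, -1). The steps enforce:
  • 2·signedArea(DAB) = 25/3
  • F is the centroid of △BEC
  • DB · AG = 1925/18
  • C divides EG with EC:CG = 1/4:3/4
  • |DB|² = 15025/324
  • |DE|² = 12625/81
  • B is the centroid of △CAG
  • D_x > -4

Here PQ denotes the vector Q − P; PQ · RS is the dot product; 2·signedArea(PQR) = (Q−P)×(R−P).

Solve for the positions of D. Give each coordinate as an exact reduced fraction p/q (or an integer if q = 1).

D = (-11/3, -32/9)

1. D_x = -11/3  [2·signedArea(DAB) = 25/3 ∩ DB · AG = 1925/18]
2. D_y = -32/9  [2·signedArea(DAB) = 25/3 ∩ DB · AG = 1925/18]
   → D = (-11/3, -32/9)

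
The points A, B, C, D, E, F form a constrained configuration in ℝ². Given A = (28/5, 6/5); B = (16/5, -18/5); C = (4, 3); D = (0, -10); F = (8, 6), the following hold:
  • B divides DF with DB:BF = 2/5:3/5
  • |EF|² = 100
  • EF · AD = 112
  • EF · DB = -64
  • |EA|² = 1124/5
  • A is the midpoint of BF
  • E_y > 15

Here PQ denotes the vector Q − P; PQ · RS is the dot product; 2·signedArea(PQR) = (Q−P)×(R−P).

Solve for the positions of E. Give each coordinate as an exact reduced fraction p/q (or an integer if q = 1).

E = (8, 16)

1. E_x = 8  [line -16/5·x + -32/5·y + 128 = 0 ∩ |EA|² = 1124/5]
2. E_y = 16  [line -16/5·x + -32/5·y + 128 = 0 ∩ |EA|² = 1124/5]
   → E = (8, 16)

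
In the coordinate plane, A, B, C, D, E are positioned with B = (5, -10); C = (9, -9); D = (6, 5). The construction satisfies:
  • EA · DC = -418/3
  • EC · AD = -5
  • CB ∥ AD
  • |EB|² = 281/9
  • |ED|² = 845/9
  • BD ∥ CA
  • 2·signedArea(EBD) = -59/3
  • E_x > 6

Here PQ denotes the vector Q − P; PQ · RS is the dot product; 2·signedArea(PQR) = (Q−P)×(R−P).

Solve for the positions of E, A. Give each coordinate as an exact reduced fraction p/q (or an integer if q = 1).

1. E_x = 20/3  [line -15·x + 1·y + 314/3 = 0 ∩ |EB|² = 281/9]
2. E_y = -14/3  [line -15·x + 1·y + 314/3 = 0 ∩ |EB|² = 281/9]
   → E = (20/3, -14/3)
3. A_x = 10  [EA · DC = -418/3 ∩ CB ∥ AD]
4. A_y = 6  [EA · DC = -418/3 ∩ CB ∥ AD]
   → A = (10, 6)

A = (10, 6)
E = (20/3, -14/3)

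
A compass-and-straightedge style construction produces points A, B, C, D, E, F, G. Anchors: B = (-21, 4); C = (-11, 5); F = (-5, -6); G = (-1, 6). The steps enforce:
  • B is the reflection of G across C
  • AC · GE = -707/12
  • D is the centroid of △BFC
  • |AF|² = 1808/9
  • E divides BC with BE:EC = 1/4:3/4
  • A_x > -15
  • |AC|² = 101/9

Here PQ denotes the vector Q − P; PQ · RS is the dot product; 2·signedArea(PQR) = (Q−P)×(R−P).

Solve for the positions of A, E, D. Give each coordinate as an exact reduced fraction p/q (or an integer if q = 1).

A = (-43/3, 14/3)
D = (-37/3, 1)
E = (-37/2, 17/4)

1. E_x = -37/2  [E divides BC with BE:EC = 1/4:3/4]
2. E_y = 17/4  [E divides BC with BE:EC = 1/4:3/4]
   → E = (-37/2, 17/4)
3. D_x = -37/3  [D is the centroid of △BFC]
4. D_y = 1  [D is the centroid of △BFC]
   → D = (-37/3, 1)
5. A_x = -43/3  [line 35/2·x + 7/4·y + 728/3 = 0 ∩ |AC|² = 101/9]
6. A_y = 14/3  [line 35/2·x + 7/4·y + 728/3 = 0 ∩ |AC|² = 101/9]
   → A = (-43/3, 14/3)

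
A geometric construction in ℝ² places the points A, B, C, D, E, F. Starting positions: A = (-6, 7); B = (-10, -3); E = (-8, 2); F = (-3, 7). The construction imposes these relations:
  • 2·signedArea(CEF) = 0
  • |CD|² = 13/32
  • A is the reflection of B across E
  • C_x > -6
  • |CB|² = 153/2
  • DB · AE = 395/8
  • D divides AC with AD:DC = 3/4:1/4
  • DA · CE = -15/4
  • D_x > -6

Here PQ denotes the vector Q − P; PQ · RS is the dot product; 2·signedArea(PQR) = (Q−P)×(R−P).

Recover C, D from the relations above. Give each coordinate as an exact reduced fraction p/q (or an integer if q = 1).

C = (-11/2, 9/2)
D = (-45/8, 41/8)

1. C_x = -11/2  [line -5·x + 5·y + -50 = 0 ∩ |CB|² = 153/2]
2. C_y = 9/2  [line -5·x + 5·y + -50 = 0 ∩ |CB|² = 153/2]
   → C = (-11/2, 9/2)
3. D_x = -45/8  [D divides AC with AD:DC = 3/4:1/4]
4. D_y = 41/8  [D divides AC with AD:DC = 3/4:1/4]
   → D = (-45/8, 41/8)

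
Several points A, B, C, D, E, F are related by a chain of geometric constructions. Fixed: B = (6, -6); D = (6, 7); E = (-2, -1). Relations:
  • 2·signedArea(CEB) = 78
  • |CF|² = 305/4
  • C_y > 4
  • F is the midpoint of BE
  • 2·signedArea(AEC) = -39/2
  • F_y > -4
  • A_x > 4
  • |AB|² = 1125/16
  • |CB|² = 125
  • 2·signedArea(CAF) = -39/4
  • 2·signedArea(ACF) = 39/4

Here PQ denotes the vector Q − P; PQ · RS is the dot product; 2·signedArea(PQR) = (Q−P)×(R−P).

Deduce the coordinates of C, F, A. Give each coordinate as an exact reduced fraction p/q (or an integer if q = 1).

A = (9/2, 9/4)
C = (4, 5)
F = (2, -7/2)

1. C_x = 4  [line 5·x + 8·y + -60 = 0 ∩ |CB|² = 125]
2. C_y = 5  [line 5·x + 8·y + -60 = 0 ∩ |CB|² = 125]
   → C = (4, 5)
3. F_x = 2  [F is the midpoint of BE]
4. F_y = -7/2  [F is the midpoint of BE]
   → F = (2, -7/2)
5. A_x = 9/2  [2·signedArea(CAF) = -39/4 ∩ 2·signedArea(AEC) = -39/2]
6. A_y = 9/4  [2·signedArea(CAF) = -39/4 ∩ 2·signedArea(AEC) = -39/2]
   → A = (9/2, 9/4)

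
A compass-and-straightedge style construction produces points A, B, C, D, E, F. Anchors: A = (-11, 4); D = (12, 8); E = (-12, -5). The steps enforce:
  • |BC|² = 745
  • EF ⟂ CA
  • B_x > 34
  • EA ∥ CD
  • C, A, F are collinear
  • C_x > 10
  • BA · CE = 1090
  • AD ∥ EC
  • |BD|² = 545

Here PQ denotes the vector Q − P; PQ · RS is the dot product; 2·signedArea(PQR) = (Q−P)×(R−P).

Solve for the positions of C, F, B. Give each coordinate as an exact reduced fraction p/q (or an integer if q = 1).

B = (35, 12)
C = (11, -1)
F = (-5093/509, 1921/509)

1. C_x = 11  [EA ∥ CD ∩ AD ∥ EC]
2. C_y = -1  [EA ∥ CD ∩ AD ∥ EC]
   → C = (11, -1)
3. F_x = -5093/509  [C, A, F are collinear ∩ EF ⟂ CA]
4. F_y = 1921/509  [C, A, F are collinear ∩ EF ⟂ CA]
   → F = (-5093/509, 1921/509)
5. B_x = 35  [line 23·x + 4·y + -853 = 0 ∩ |BD|² = 545]
6. B_y = 12  [line 23·x + 4·y + -853 = 0 ∩ |BD|² = 545]
   → B = (35, 12)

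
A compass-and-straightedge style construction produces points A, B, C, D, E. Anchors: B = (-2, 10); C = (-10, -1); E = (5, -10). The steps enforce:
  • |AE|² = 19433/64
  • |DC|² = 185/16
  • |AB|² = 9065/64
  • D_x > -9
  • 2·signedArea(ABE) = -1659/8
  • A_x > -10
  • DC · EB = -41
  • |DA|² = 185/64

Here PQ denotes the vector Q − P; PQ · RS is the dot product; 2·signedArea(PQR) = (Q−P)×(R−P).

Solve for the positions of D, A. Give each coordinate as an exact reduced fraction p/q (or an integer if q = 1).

1. D_x = -8  [line 7·x + -20·y + 91 = 0 ∩ |DC|² = 185/16]
2. D_y = 7/4  [line 7·x + -20·y + 91 = 0 ∩ |DC|² = 185/16]
   → D = (-8, 7/4)
3. A_x = -9  [line 20·x + 7·y + 1419/8 = 0 ∩ |AB|² = 9065/64]
4. A_y = 3/8  [line 20·x + 7·y + 1419/8 = 0 ∩ |AB|² = 9065/64]
   → A = (-9, 3/8)

A = (-9, 3/8)
D = (-8, 7/4)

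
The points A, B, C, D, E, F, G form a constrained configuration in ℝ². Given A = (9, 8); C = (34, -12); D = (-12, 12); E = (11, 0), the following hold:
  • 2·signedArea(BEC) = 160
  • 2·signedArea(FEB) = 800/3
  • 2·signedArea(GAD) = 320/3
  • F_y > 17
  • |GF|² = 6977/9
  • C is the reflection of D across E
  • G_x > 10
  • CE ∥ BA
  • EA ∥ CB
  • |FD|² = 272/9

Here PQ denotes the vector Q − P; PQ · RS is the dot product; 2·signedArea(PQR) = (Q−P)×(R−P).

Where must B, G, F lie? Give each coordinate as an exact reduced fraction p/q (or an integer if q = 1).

B = (32, -4)
F = (-40/3, 52/3)
G = (31/3, 8/3)

1. B_x = 32  [CE ∥ BA ∩ EA ∥ CB]
2. B_y = -4  [CE ∥ BA ∩ EA ∥ CB]
   → B = (32, -4)
3. F_x = -40/3  [line 4·x + 21·y + -932/3 = 0 ∩ |FD|² = 272/9]
4. F_y = 52/3  [line 4·x + 21·y + -932/3 = 0 ∩ |FD|² = 272/9]
   → F = (-40/3, 52/3)
5. G_x = 31/3  [line -4·x + -21·y + 292/3 = 0 ∩ |GF|² = 6977/9]
6. G_y = 8/3  [line -4·x + -21·y + 292/3 = 0 ∩ |GF|² = 6977/9]
   → G = (31/3, 8/3)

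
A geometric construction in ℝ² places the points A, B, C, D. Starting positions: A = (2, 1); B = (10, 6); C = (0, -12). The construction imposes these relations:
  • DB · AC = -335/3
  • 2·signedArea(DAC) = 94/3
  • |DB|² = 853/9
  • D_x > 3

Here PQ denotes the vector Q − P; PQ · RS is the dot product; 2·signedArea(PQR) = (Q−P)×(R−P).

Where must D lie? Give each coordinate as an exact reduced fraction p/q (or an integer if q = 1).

D = (4, -5/3)

1. D_x = 4  [DB · AC = -335/3 ∩ 2·signedArea(DAC) = 94/3]
2. D_y = -5/3  [DB · AC = -335/3 ∩ 2·signedArea(DAC) = 94/3]
   → D = (4, -5/3)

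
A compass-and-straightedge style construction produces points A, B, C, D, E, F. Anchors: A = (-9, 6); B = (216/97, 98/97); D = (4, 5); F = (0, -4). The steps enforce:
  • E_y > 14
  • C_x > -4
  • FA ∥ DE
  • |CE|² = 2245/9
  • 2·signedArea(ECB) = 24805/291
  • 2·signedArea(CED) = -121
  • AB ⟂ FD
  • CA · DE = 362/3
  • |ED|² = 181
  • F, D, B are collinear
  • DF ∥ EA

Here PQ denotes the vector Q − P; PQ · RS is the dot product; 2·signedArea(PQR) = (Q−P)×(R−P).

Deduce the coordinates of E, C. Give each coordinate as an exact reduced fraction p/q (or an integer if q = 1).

C = (-3, -2/3)
E = (-5, 15)

1. E_x = -5  [DF ∥ EA ∩ FA ∥ DE]
2. E_y = 15  [DF ∥ EA ∩ FA ∥ DE]
   → E = (-5, 15)
3. C_x = -3  [2·signedArea(CED) = -121 ∩ 2·signedArea(ECB) = 24805/291]
4. C_y = -2/3  [2·signedArea(CED) = -121 ∩ 2·signedArea(ECB) = 24805/291]
   → C = (-3, -2/3)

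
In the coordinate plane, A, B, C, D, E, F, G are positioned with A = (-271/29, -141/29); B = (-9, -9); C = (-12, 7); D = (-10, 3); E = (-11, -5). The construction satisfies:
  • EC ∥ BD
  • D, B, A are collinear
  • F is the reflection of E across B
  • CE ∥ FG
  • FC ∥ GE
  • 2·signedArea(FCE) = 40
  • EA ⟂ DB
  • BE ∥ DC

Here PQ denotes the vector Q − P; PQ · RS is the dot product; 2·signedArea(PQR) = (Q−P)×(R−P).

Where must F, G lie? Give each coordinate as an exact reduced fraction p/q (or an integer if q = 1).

1. F_x = -7  [F is the reflection of E across B]
2. F_y = -13  [F is the reflection of E across B]
   → F = (-7, -13)
3. G_x = -6  [FC ∥ GE ∩ CE ∥ FG]
4. G_y = -25  [FC ∥ GE ∩ CE ∥ FG]
   → G = (-6, -25)

F = (-7, -13)
G = (-6, -25)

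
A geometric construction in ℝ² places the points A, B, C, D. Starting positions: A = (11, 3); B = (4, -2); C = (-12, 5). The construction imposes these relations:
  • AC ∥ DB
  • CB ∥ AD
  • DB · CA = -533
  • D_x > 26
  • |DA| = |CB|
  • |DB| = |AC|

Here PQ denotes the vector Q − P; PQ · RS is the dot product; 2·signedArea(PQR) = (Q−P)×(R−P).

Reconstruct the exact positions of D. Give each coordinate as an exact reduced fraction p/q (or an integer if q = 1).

1. D_x = 27  [AC ∥ DB ∩ CB ∥ AD]
2. D_y = -4  [AC ∥ DB ∩ CB ∥ AD]
   → D = (27, -4)

D = (27, -4)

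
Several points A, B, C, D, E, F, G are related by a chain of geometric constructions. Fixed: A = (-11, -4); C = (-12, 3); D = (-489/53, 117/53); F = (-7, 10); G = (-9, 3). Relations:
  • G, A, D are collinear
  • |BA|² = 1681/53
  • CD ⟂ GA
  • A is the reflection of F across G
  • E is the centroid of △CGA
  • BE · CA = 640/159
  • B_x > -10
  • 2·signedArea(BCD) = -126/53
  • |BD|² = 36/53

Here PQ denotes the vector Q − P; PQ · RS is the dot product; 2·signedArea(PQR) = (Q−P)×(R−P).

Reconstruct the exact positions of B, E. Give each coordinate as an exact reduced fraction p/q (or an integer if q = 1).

1. B_x = -501/53  [line 42/53·x + 147/53·y + 189/53 = 0 ∩ |BD|² = 36/53]
2. B_y = 75/53  [line 42/53·x + 147/53·y + 189/53 = 0 ∩ |BD|² = 36/53]
   → B = (-501/53, 75/53)
3. E_x = -32/3  [BE · CA = 640/159 ∩ E is the centroid of △CGA]
4. E_y = 2/3  [BE · CA = 640/159 ∩ E is the centroid of △CGA]
   → E = (-32/3, 2/3)

B = (-501/53, 75/53)
E = (-32/3, 2/3)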